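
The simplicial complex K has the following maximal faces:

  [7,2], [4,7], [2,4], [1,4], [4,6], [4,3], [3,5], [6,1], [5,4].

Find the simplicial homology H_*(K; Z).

H_0 ≅ Z,  H_1 ≅ Z^3.

Take the total order 1 < 2 < 3 < 4 < 5 < 6 < 7 on the vertex set. Then K (dimension 1) consists of the simplices:

  0-simplices (7): [1], [2], [3], [4], [5], [6], [7]
  1-simplices (9): [1,4], [1,6], [2,4], [2,7], [3,4], [3,5], [4,5], [4,6], [4,7]

so the chain groups are C_0 ≅ Z^7, C_1 ≅ Z^9.

The boundary map ∂_1: C_1 → C_0 maps an edge to its endpoints' difference, ∂[p,q] = q − p.
The resulting 7×9 matrix has rank 6, and its Smith normal form has invariant factors (1,1,1,1,1,1).

Now H_k = ker ∂_k / im ∂_{k+1}, so:

  H_0: rank C_0 − rank ∂_1 = 7 − 6 = 1, and the invariant factors of ∂_1 are all 1, so H_0 = Z.
  H_1: rank ker ∂_1 − rank ∂_2 = (9 − 6) − 0 = 3, and there is no ∂_2, so H_1 = Z^3.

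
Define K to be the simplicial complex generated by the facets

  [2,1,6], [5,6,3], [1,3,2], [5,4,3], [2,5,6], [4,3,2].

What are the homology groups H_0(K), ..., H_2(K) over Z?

Fix the vertex order 1 < 2 < 3 < 4 < 5 < 6 and write every simplex with vertices in increasing order. Then dim K = 2 and the simplices of K are:

  0-simplices (6): [1], [2], [3], [4], [5], [6]
  1-simplices (12): [1,2], [1,3], [1,6], [2,3], [2,4], [2,5], [2,6], [3,4], [3,5], [3,6], [4,5], [5,6]
  2-simplices (6): [1,2,3], [1,2,6], [2,3,4], [2,5,6], [3,4,5], [3,5,6]

so the chain groups are C_0 ≅ Z^6, C_1 ≅ Z^12, C_2 ≅ Z^6.

Boundary ∂_1: C_1 → C_0 maps an edge to its endpoints' difference, ∂[p,q] = q − p.
The 6×12 boundary matrix has rank 5 and Smith normal form diag(1,1,1,1,1).

The boundary map ∂_2: C_2 → C_1 acts by ∂[p,q,r] = [q,r] − [p,r] + [p,q]. For instance
  ∂[1,2,6] = [2,6] − [1,6] + [1,2],
  ∂[2,5,6] = [5,6] − [2,6] + [2,5].
The 12×6 boundary matrix has rank 6 and Smith normal form diag(1,1,1,1,1,1).

Now H_k = ker ∂_k / im ∂_{k+1}, so:

  H_0: rank C_0 − rank ∂_1 = 6 − 5 = 1, and the invariant factors of ∂_1 are all 1, so H_0 ≅ Z.
  H_1: rank ker ∂_1 − rank ∂_2 = (12 − 5) − 6 = 1, and the invariant factors of ∂_2 are all 1, so H_1 ≅ Z.
  H_2: rank ker ∂_2 − rank ∂_3 = (6 − 6) − 0 = 0, and there is no ∂_3, so H_2 ≅ 0.

As a check, the Euler characteristic is 6 − 12 + 6 = 0, which agrees with 1 − 1 + 0 = 0.

H_0 ≅ Z,  H_1 ≅ Z,  H_2 = 0.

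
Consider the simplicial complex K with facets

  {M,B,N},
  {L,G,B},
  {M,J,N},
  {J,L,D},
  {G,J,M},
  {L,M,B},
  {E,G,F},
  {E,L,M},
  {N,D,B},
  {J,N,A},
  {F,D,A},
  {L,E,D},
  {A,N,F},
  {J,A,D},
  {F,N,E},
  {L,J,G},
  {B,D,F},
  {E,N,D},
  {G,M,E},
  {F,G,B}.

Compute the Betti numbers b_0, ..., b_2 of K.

K has 10 vertices, 30 edges, 20 triangles.
rank ∂_0 = 0, rank ∂_1 = 9 ⇒ b_0 = 10 − 0 − 9 = 1; all invariant factors of ∂_1 are 1 so no torsion. So H_0 = Z.
rank ∂_1 = 9, rank ∂_2 = 20 ⇒ b_1 = 30 − 9 − 20 = 1; ∂_2 has invariant factor(s) [2] giving torsion. So H_1 = Z ⊕ Z/2.
rank ∂_2 = 20, rank ∂_3 = 0 ⇒ b_2 = 20 − 20 − 0 = 0. So H_2 = 0.

b_0 = 1, b_1 = 1, b_2 = 0.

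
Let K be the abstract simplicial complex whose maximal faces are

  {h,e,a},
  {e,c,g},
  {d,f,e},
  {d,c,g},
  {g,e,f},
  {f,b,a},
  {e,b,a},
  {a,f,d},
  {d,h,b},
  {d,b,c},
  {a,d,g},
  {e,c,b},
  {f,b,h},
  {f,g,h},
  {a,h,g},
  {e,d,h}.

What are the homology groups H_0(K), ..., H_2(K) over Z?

H_0 = Z,  H_1 = Z^2,  H_2 = Z.

Fix the vertex order a < b < c < d < e < f < g < h and write every simplex with vertices in increasing order. Then dim K = 2 and the simplices of K are:

  0-simplices (8): a, b, c, d, e, f, g, h
  1-simplices (24): ab, ad, ae, af, ag, ah, bc, bd, be, bf, bh, cd, ce, cg, de, df, dg, dh, ef, eg, eh, fg, fh, gh
  2-simplices (16): abe, abf, adf, adg, aeh, agh, bcd, bce, bdh, bfh, cdg, ceg, def, deh, efg, fgh

Hence C_0 ≅ Z^8, C_1 ≅ Z^24, C_2 ≅ Z^16.

The boundary map ∂_1: C_1 → C_0 is given by ∂[p,q] = [q] − [p]. For instance
  ∂bf = f − b.
As a 8×24 matrix over Z this has rank 7, with invariant factors (1,1,1,1,1,1,1).

∂_2: C_2 → C_1 maps a triangle to the signed sum of its edges. For instance
  ∂abe = be − ae + ab,
  ∂adf = df − af + ad.
As a 24×16 matrix over Z this has rank 15, with invariant factors (1,1,1,1,1,1,1,1,1,1,1,1,1,1,1).

Reading off H_k = ker ∂_k / im ∂_{k+1}:

  H_0: rank C_0 − rank ∂_1 = 8 − 7 = 1, and the invariant factors of ∂_1 are all 1, so H_0 ≅ Z.
  H_1: rank ker ∂_1 − rank ∂_2 = (24 − 7) − 15 = 2, and the invariant factors of ∂_2 are all 1, so H_1 ≅ Z^2.
  H_2: rank ker ∂_2 − rank ∂_3 = (16 − 15) − 0 = 1, and there is no ∂_3, so H_2 ≅ Z.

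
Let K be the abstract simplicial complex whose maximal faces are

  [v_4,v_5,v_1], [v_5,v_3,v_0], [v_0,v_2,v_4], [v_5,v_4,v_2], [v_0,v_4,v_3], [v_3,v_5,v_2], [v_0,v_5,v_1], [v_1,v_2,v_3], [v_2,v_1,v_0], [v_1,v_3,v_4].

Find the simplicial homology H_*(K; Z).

H_0 = Z,  H_1 = Z/2Z,  H_2 = 0.

Fix the vertex order v_0 < v_1 < v_2 < v_3 < v_4 < v_5 and write every simplex with vertices in increasing order. Then dim K = 2 and the simplices of K are:

  0-simplices (6): [v_0], [v_1], [v_2], [v_3], [v_4], [v_5]
  1-simplices (15): (15 of them)
  2-simplices (10): [v_0,v_1,v_2], [v_0,v_1,v_5], [v_0,v_2,v_4], [v_0,v_3,v_4], [v_0,v_3,v_5], [v_1,v_2,v_3], [v_1,v_3,v_4], [v_1,v_4,v_5], [v_2,v_3,v_5], [v_2,v_4,v_5]

Hence C_0 ≅ Z^6, C_1 ≅ Z^15, C_2 ≅ Z^10.

∂_1: C_1 → C_0 sends each edge [p,q] (with p < q) to q − p.
This gives a 6×15 integer matrix of rank 5; reducing to Smith normal form yields diagonal entries (1,1,1,1,1).

Boundary ∂_2: C_2 → C_1 maps a triangle to the signed sum of its edges. For instance
  ∂[v_0,v_1,v_2] = [v_1,v_2] − [v_0,v_2] + [v_0,v_1],
  ∂[v_1,v_4,v_5] = [v_4,v_5] − [v_1,v_5] + [v_1,v_4].
As a 15×10 matrix over Z this has rank 10, with invariant factors (1,1,1,1,1,1,1,1,1,2).

Reading off H_k = ker ∂_k / im ∂_{k+1}:

  H_0: rank C_0 − rank ∂_1 = 6 − 5 = 1, and the invariant factors of ∂_1 are all 1, so H_0 = Z.
  H_1: rank ker ∂_1 − rank ∂_2 = (15 − 5) − 10 = 0, and ∂_2 has invariant factor 2 > 1, so H_1 = Z/2Z.
  H_2: rank ker ∂_2 − rank ∂_3 = (10 − 10) − 0 = 0, and there is no ∂_3, so H_2 = 0.

As a check, the Euler characteristic is 6 − 15 + 10 = 1, which agrees with 1 − 0 + 0 = 1.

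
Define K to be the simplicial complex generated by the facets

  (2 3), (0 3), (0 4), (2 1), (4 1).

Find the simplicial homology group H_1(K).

K has 5 vertices, 5 edges.
rank ∂_1 = 4, rank ∂_2 = 0 ⇒ b_1 = 5 − 4 − 0 = 1. So H_1 = Z.

H_1 ≅ Z.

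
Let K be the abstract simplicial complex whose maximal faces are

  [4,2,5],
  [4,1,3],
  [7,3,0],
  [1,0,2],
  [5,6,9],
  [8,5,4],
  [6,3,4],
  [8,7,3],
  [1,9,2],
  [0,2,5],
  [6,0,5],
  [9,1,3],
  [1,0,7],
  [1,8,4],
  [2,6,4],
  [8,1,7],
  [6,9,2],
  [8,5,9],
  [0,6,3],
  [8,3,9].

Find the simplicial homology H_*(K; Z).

H_0 = Z,  H_1 = Z ⊕ Z/2,  H_2 = 0.

Fix the vertex order 0 < 1 < 2 < 3 < 4 < 5 < 6 < 7 < 8 < 9 and write every simplex with vertices in increasing order. Then dim K = 2 and the simplices of K are:

  0-simplices (10): [0], [1], [2], [3], [4], [5], [6], [7], [8], [9]
  1-simplices (30): (30 of them)
  2-simplices (20): (20 of them)

Hence C_0 ≅ Z^10, C_1 ≅ Z^30, C_2 ≅ Z^20.

The boundary map ∂_1: C_1 → C_0 maps an edge to its endpoints' difference, ∂[p,q] = q − p.
As a 10×30 matrix over Z this has rank 9, with invariant factors (1,1,1,1,1,1,1,1,1).

The boundary map ∂_2: C_2 → C_1 sends each 2-simplex [p,q,r] to [q,r] − [p,r] + [p,q]. For instance
  ∂[5,8,9] = [8,9] − [5,9] + [5,8],
  ∂[4,5,8] = [5,8] − [4,8] + [4,5].
As a 30×20 matrix over Z this has rank 20, with invariant factors (1,1,1,1,1,1,1,1,1,1,1,1,1,1,1,1,1,1,1,2).

From H_k ≅ ker(∂_k) / im(∂_{k+1}) we obtain:

  H_0: rank C_0 − rank ∂_1 = 10 − 9 = 1, and the invariant factors of ∂_1 are all 1, so H_0 = Z.
  H_1: rank ker ∂_1 − rank ∂_2 = (30 − 9) − 20 = 1, and ∂_2 has invariant factor 2 > 1, so H_1 = Z ⊕ Z/2.
  H_2: rank ker ∂_2 − rank ∂_3 = (20 − 20) − 0 = 0, and there is no ∂_3, so H_2 = 0.

As a check, the Euler characteristic is 10 − 30 + 20 = 0, which agrees with 1 − 1 + 0 = 0.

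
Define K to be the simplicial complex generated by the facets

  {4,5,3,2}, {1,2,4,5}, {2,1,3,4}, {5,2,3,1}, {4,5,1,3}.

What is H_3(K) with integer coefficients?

Order the vertices as 1 < 2 < 3 < 4 < 5. Listing each simplex with vertices in this order, K has dimension 3 with simplices:

  0-simplices (5): [1], [2], [3], [4], [5]
  1-simplices (10): [1,2], [1,3], [1,4], [1,5], [2,3], [2,4], [2,5], [3,4], [3,5], [4,5]
  2-simplices (10): [1,2,3], [1,2,4], [1,2,5], [1,3,4], [1,3,5], [1,4,5], [2,3,4], [2,3,5], [2,4,5], [3,4,5]
  3-simplices (5): [1,2,3,4], [1,2,3,5], [1,2,4,5], [1,3,4,5], [2,3,4,5]

so the chain groups are C_0 ≅ Z^5, C_1 ≅ Z^10, C_2 ≅ Z^10, C_3 ≅ Z^5.

Boundary ∂_1: C_1 → C_0 is given by ∂[p,q] = [q] − [p]. For instance
  ∂[3,4] = [4] − [3].
This gives a 5×10 integer matrix of rank 4; reducing to Smith normal form yields diagonal entries (1,1,1,1).

∂_2: C_2 → C_1 acts by ∂[p,q,r] = [q,r] − [p,r] + [p,q]. For instance
  ∂[1,2,3] = [2,3] − [1,3] + [1,2],
  ∂[1,2,5] = [2,5] − [1,5] + [1,2].
As a 10×10 matrix over Z this has rank 6, with invariant factors (1,1,1,1,1,1).

Boundary ∂_3: C_3 → C_2 sends each 3-simplex σ to the alternating sum Σ_i (−1)^i (σ with its i-th vertex removed). For instance
  ∂[1,2,3,4] = [2,3,4] − [1,3,4] + [1,2,4] − [1,2,3],
  ∂[1,3,4,5] = [3,4,5] − [1,4,5] + [1,3,5] − [1,3,4].
The resulting 10×5 matrix has rank 4, and its Smith normal form has invariant factors (1,1,1,1).

Computing H_k = (kernel of ∂_k) / (image of ∂_{k+1}):

  H_3: rank ker ∂_3 − rank ∂_4 = (5 − 4) − 0 = 1, and there is no ∂_4, so H_3 = Z.

H_3 ≅ Z.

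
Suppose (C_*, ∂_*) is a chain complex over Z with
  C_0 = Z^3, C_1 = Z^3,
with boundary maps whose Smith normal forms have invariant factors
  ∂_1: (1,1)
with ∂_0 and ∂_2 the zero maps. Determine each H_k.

H_0: b_0 = 3 − 0 − 2 = 1; torsion from ∂_1 factors > 1: none. So H_0 ≅ Z.
H_1: b_1 = 3 − 2 − 0 = 1; torsion from ∂_2 factors > 1: none. So H_1 ≅ Z.

H_0 ≅ Z,  H_1 ≅ Z.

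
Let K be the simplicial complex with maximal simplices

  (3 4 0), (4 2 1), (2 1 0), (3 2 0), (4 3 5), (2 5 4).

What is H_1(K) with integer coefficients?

H_1 = Z.

Order the vertices as 0 < 1 < 2 < 3 < 4 < 5. Listing each simplex with vertices in this order, K has dimension 2 with simplices:

  0-simplices (6): [0], [1], [2], [3], [4], [5]
  1-simplices (12): [0,1], [0,2], [0,3], [0,4], [1,2], [1,4], [2,3], [2,4], [2,5], [3,4], [3,5], [4,5]
  2-simplices (6): [0,1,2], [0,2,3], [0,3,4], [1,2,4], [2,4,5], [3,4,5]

Hence C_0 ≅ Z^6, C_1 ≅ Z^12, C_2 ≅ Z^6.

The boundary map ∂_1: C_1 → C_0 is given by ∂[p,q] = [q] − [p]. For instance
  ∂[4,5] = [5] − [4].
The resulting 6×12 matrix has rank 5, and its Smith normal form has invariant factors (1,1,1,1,1).

Boundary ∂_2: C_2 → C_1 acts by ∂[p,q,r] = [q,r] − [p,r] + [p,q]. For instance
  ∂[3,4,5] = [4,5] − [3,5] + [3,4],
  ∂[1,2,4] = [2,4] − [1,4] + [1,2].
As a 12×6 matrix over Z this has rank 6, with invariant factors (1,1,1,1,1,1).

Computing H_k = (kernel of ∂_k) / (image of ∂_{k+1}):

  H_1: rank ker ∂_1 − rank ∂_2 = (12 − 5) − 6 = 1, and the invariant factors of ∂_2 are all 1, so H_1 = Z.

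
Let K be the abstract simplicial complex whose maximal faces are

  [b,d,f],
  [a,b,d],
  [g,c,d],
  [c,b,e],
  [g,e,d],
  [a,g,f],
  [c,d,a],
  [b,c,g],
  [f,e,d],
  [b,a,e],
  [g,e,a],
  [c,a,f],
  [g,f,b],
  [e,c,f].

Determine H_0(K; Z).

We work with the vertex ordering a < b < c < d < e < f < g. The simplices of K, each written with vertices in increasing order, are:

  0-simplices (7): a, b, c, d, e, f, g
  1-simplices (21): ab, ac, ad, ae, af, ag, bc, bd, be, bf, bg, cd, ce, cf, cg, de, df, dg, ef, eg, fg
  2-simplices (14): abd, abe, acd, acf, aeg, afg, bce, bcg, bdf, bfg, cdg, cef, def, deg

so the chain groups are C_0 ≅ Z^7, C_1 ≅ Z^21, C_2 ≅ Z^14.

Boundary ∂_1: C_1 → C_0 is given by ∂[p,q] = [q] − [p].
As a 7×21 matrix over Z this has rank 6, with invariant factors (1,1,1,1,1,1).

The boundary map ∂_2: C_2 → C_1 acts by ∂[p,q,r] = [q,r] − [p,r] + [p,q]. For instance
  ∂deg = eg − dg + de,
  ∂cef = ef − cf + ce.
The 21×14 boundary matrix has rank 13 and Smith normal form diag(1,1,1,1,1,1,1,1,1,1,1,1,1).

Reading off H_k = ker ∂_k / im ∂_{k+1}:

  H_0: rank C_0 − rank ∂_1 = 7 − 6 = 1, and the invariant factors of ∂_1 are all 1, so H_0 ≅ Z.

H_0 = Z.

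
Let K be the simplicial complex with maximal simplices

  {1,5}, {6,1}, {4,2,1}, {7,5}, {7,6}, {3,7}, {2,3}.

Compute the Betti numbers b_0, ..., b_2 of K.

Order the vertices as 1 < 2 < 3 < 4 < 5 < 6 < 7. Listing each simplex with vertices in this order, K has dimension 2 with simplices:

  0-simplices (7): [1], [2], [3], [4], [5], [6], [7]
  1-simplices (9): [1,2], [1,4], [1,5], [1,6], [2,3], [2,4], [3,7], [5,7], [6,7]
  2-simplices (1): [1,2,4]

Hence C_0 ≅ Z^7, C_1 ≅ Z^9, C_2 ≅ Z^1.

The boundary map ∂_1: C_1 → C_0 maps an edge to its endpoints' difference, ∂[p,q] = q − p.
The resulting 7×9 matrix has rank 6, and its Smith normal form has invariant factors (1,1,1,1,1,1).

The boundary map ∂_2: C_2 → C_1 sends each 2-simplex [p,q,r] to [q,r] − [p,r] + [p,q]. For instance
  ∂[1,2,4] = [2,4] − [1,4] + [1,2].
As a 9×1 matrix over Z this has rank 1, with invariant factors (1).

Reading off H_k = ker ∂_k / im ∂_{k+1}:

  H_0: rank C_0 − rank ∂_1 = 7 − 6 = 1, and the invariant factors of ∂_1 are all 1, so H_0 ≅ Z.
  H_1: rank ker ∂_1 − rank ∂_2 = (9 − 6) − 1 = 2, and the invariant factors of ∂_2 are all 1, so H_1 ≅ Z^2.
  H_2: rank ker ∂_2 − rank ∂_3 = (1 − 1) − 0 = 0, and there is no ∂_3, so H_2 ≅ 0.

As a check, the Euler characteristic is 7 − 9 + 1 = -1, which agrees with 1 − 2 + 0 = -1.

Hence the Betti numbers are b_0 = 1, b_1 = 2, b_2 = 0.

b_0 = 1, b_1 = 2, b_2 = 0.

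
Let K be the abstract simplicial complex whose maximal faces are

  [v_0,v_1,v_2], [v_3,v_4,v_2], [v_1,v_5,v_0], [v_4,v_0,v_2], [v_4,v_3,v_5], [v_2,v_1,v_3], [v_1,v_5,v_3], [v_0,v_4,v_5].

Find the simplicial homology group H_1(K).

Fix the vertex order v_0 < v_1 < v_2 < v_3 < v_4 < v_5 and write every simplex with vertices in increasing order. Then dim K = 2 and the simplices of K are:

  0-simplices (6): [v_0], [v_1], [v_2], [v_3], [v_4], [v_5]
  1-simplices (12): [v_0,v_1], [v_0,v_2], [v_0,v_4], [v_0,v_5], [v_1,v_2], [v_1,v_3], [v_1,v_5], [v_2,v_3], [v_2,v_4], [v_3,v_4], [v_3,v_5], [v_4,v_5]
  2-simplices (8): [v_0,v_1,v_2], [v_0,v_1,v_5], [v_0,v_2,v_4], [v_0,v_4,v_5], [v_1,v_2,v_3], [v_1,v_3,v_5], [v_2,v_3,v_4], [v_3,v_4,v_5]

giving chain groups C_0 ≅ Z^6, C_1 ≅ Z^12, C_2 ≅ Z^8.

Boundary ∂_1: C_1 → C_0 sends each edge [p,q] (with p < q) to q − p.
The resulting 6×12 matrix has rank 5, and its Smith normal form has invariant factors (1,1,1,1,1).

The boundary map ∂_2: C_2 → C_1 acts by ∂[p,q,r] = [q,r] − [p,r] + [p,q]. For instance
  ∂[v_0,v_4,v_5] = [v_4,v_5] − [v_0,v_5] + [v_0,v_4],
  ∂[v_1,v_3,v_5] = [v_3,v_5] − [v_1,v_5] + [v_1,v_3].
As a 12×8 matrix over Z this has rank 7, with invariant factors (1,1,1,1,1,1,1).

From H_k ≅ ker(∂_k) / im(∂_{k+1}) we obtain:

  H_1: rank ker ∂_1 − rank ∂_2 = (12 − 5) − 7 = 0, and the invariant factors of ∂_2 are all 1, so H_1 ≅ 0.

H_1 ≅ 0.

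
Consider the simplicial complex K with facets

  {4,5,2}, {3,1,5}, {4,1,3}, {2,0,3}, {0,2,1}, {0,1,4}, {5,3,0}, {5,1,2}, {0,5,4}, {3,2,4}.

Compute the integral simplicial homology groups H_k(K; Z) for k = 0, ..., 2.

Take the total order 0 < 1 < 2 < 3 < 4 < 5 on the vertex set. Then K (dimension 2) consists of the simplices:

  0-simplices (6): [0], [1], [2], [3], [4], [5]
  1-simplices (15): [0,1], [0,2], [0,3], [0,4], [0,5], [1,2], [1,3], [1,4], [1,5], [2,3], [2,4], [2,5], [3,4], [3,5], [4,5]
  2-simplices (10): [0,1,2], [0,1,4], [0,2,3], [0,3,5], [0,4,5], [1,2,5], [1,3,4], [1,3,5], [2,3,4], [2,4,5]

so the chain groups are C_0 ≅ Z^6, C_1 ≅ Z^15, C_2 ≅ Z^10.

∂_1: C_1 → C_0 maps an edge to its endpoints' difference, ∂[p,q] = q − p.
This gives a 6×15 integer matrix of rank 5; reducing to Smith normal form yields diagonal entries (1,1,1,1,1).

The boundary map ∂_2: C_2 → C_1 sends each 2-simplex [p,q,r] to [q,r] − [p,r] + [p,q]. For instance
  ∂[0,1,4] = [1,4] − [0,4] + [0,1],
  ∂[0,2,3] = [2,3] − [0,3] + [0,2].
The resulting 15×10 matrix has rank 10, and its Smith normal form has invariant factors (1,1,1,1,1,1,1,1,1,2).

Computing H_k = (kernel of ∂_k) / (image of ∂_{k+1}):

  H_0: rank C_0 − rank ∂_1 = 6 − 5 = 1, and the invariant factors of ∂_1 are all 1, so H_0 = Z.
  H_1: rank ker ∂_1 − rank ∂_2 = (15 − 5) − 10 = 0, and ∂_2 has invariant factor 2 > 1, so H_1 = Z/2.
  H_2: rank ker ∂_2 − rank ∂_3 = (10 − 10) − 0 = 0, and there is no ∂_3, so H_2 = 0.

As a check, the Euler characteristic is 6 − 15 + 10 = 1, which agrees with 1 − 0 + 0 = 1.

H_0 ≅ Z,  H_1 ≅ Z/2,  H_2 = 0.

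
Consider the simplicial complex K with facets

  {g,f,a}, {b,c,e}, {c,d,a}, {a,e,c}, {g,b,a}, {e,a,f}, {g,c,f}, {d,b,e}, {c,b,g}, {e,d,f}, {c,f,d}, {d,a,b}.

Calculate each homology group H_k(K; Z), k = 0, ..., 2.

H_0 = Z,  H_1 = Z/2,  H_2 = 0.

Take the total order a < b < c < d < e < f < g on the vertex set. Then K (dimension 2) consists of the simplices:

  0-simplices (7): a, b, c, d, e, f, g
  1-simplices (18): ab, ac, ad, ae, af, ag, bc, bd, be, bg, cd, ce, cf, cg, de, df, ef, fg
  2-simplices (12): abd, abg, acd, ace, aef, afg, bce, bcg, bde, cdf, cfg, def

so the chain groups are C_0 ≅ Z^7, C_1 ≅ Z^18, C_2 ≅ Z^12.

Boundary ∂_1: C_1 → C_0 sends each edge [p,q] (with p < q) to q − p.
This gives a 7×18 integer matrix of rank 6; reducing to Smith normal form yields diagonal entries (1,1,1,1,1,1).

∂_2: C_2 → C_1 acts by ∂[p,q,r] = [q,r] − [p,r] + [p,q]. For instance
  ∂aef = ef − af + ae,
  ∂bde = de − be + bd.
The resulting 18×12 matrix has rank 12, and its Smith normal form has invariant factors (1,1,1,1,1,1,1,1,1,1,1,2).

Reading off H_k = ker ∂_k / im ∂_{k+1}:

  H_0: rank C_0 − rank ∂_1 = 7 − 6 = 1, and the invariant factors of ∂_1 are all 1, so H_0 = Z.
  H_1: rank ker ∂_1 − rank ∂_2 = (18 − 6) − 12 = 0, and ∂_2 has invariant factor 2 > 1, so H_1 = Z/2.
  H_2: rank ker ∂_2 − rank ∂_3 = (12 − 12) − 0 = 0, and there is no ∂_3, so H_2 = 0.

(K is a triangulation of the real projective plane RP^2.)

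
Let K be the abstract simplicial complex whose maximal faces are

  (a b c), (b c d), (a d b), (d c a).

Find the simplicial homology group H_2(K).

K has 4 vertices, 6 edges, 4 triangles.
rank ∂_2 = 3, rank ∂_3 = 0 ⇒ b_2 = 4 − 3 − 0 = 1. So H_2 = Z.

H_2 = Z.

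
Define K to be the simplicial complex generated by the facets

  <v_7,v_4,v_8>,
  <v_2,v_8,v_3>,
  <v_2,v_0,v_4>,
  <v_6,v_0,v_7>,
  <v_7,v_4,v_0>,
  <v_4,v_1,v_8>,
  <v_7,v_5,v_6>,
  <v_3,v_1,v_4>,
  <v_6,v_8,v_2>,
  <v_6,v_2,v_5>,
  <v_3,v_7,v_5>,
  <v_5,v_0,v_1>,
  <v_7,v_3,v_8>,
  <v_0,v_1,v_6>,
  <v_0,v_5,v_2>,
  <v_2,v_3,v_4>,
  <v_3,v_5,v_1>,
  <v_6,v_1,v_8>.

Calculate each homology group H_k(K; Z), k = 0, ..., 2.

H_0 = Z,  H_1 = Z ⊕ Z/2,  H_2 = 0.

We work with the vertex ordering v_0 < v_1 < v_2 < v_3 < v_4 < v_5 < v_6 < v_7 < v_8. The simplices of K, each written with vertices in increasing order, are:

  0-simplices (9): [v_0], [v_1], [v_2], [v_3], [v_4], [v_5], [v_6], [v_7], [v_8]
  1-simplices (27): (27 of them)
  2-simplices (18): (18 of them)

giving chain groups C_0 ≅ Z^9, C_1 ≅ Z^27, C_2 ≅ Z^18.

The boundary map ∂_1: C_1 → C_0 is given by ∂[p,q] = [q] − [p]. For instance
  ∂[v_3,v_4] = [v_4] − [v_3].
The resulting 9×27 matrix has rank 8, and its Smith normal form has invariant factors (1,1,1,1,1,1,1,1).

∂_2: C_2 → C_1 sends each 2-simplex [p,q,r] to [q,r] − [p,r] + [p,q]. For instance
  ∂[v_0,v_6,v_7] = [v_6,v_7] − [v_0,v_7] + [v_0,v_6],
  ∂[v_1,v_4,v_8] = [v_4,v_8] − [v_1,v_8] + [v_1,v_4].
As a 27×18 matrix over Z this has rank 18, with invariant factors (1,1,1,1,1,1,1,1,1,1,1,1,1,1,1,1,1,2).

Reading off H_k = ker ∂_k / im ∂_{k+1}:

  H_0: rank C_0 − rank ∂_1 = 9 − 8 = 1, and the invariant factors of ∂_1 are all 1, so H_0 = Z.
  H_1: rank ker ∂_1 − rank ∂_2 = (27 − 8) − 18 = 1, and ∂_2 has invariant factor 2 > 1, so H_1 = Z ⊕ Z/2.
  H_2: rank ker ∂_2 − rank ∂_3 = (18 − 18) − 0 = 0, and there is no ∂_3, so H_2 = 0.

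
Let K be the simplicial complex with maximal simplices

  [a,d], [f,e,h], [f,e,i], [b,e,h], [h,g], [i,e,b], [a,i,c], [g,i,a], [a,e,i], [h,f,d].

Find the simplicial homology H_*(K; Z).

K has 9 vertices, 18 edges, 8 triangles.
rank ∂_0 = 0, rank ∂_1 = 8 ⇒ b_0 = 9 − 0 − 8 = 1; all invariant factors of ∂_1 are 1 so no torsion. So H_0 = Z.
rank ∂_1 = 8, rank ∂_2 = 8 ⇒ b_1 = 18 − 8 − 8 = 2; all invariant factors of ∂_2 are 1 so no torsion. So H_1 = Z^2.
rank ∂_2 = 8, rank ∂_3 = 0 ⇒ b_2 = 8 − 8 − 0 = 0. So H_2 = 0.

H_0 ≅ Z,  H_1 ≅ Z^2,  H_2 = 0.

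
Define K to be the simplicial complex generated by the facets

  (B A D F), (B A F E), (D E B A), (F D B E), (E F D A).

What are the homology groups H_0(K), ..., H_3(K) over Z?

H_0 ≅ Z,  H_1 = 0,  H_2 = 0,  H_3 ≅ Z.

K has 5 vertices, 10 edges, 10 triangles, 5 3-simplices.
rank ∂_0 = 0, rank ∂_1 = 4 ⇒ b_0 = 5 − 0 − 4 = 1; all invariant factors of ∂_1 are 1 so no torsion. So H_0 = Z.
rank ∂_1 = 4, rank ∂_2 = 6 ⇒ b_1 = 10 − 4 − 6 = 0; all invariant factors of ∂_2 are 1 so no torsion. So H_1 = 0.
rank ∂_2 = 6, rank ∂_3 = 4 ⇒ b_2 = 10 − 6 − 4 = 0; all invariant factors of ∂_3 are 1 so no torsion. So H_2 = 0.
rank ∂_3 = 4, rank ∂_4 = 0 ⇒ b_3 = 5 − 4 − 0 = 1. So H_3 = Z.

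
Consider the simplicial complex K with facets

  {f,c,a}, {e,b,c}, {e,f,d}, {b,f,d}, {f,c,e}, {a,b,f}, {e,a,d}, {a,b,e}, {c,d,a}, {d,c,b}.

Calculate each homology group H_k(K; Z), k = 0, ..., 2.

K has 6 vertices, 15 edges, 10 triangles.
rank ∂_0 = 0, rank ∂_1 = 5 ⇒ b_0 = 6 − 0 − 5 = 1; all invariant factors of ∂_1 are 1 so no torsion. So H_0 = Z.
rank ∂_1 = 5, rank ∂_2 = 10 ⇒ b_1 = 15 − 5 − 10 = 0; ∂_2 has invariant factor(s) [2] giving torsion. So H_1 = Z/2.
rank ∂_2 = 10, rank ∂_3 = 0 ⇒ b_2 = 10 − 10 − 0 = 0. So H_2 = 0.

H_0 ≅ Z,  H_1 ≅ Z/2,  H_2 = 0.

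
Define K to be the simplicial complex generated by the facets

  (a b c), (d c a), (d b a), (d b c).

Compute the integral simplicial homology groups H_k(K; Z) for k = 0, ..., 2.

Take the total order a < b < c < d on the vertex set. Then K (dimension 2) consists of the simplices:

  0-simplices (4): a, b, c, d
  1-simplices (6): ab, ac, ad, bc, bd, cd
  2-simplices (4): abc, abd, acd, bcd

giving chain groups C_0 ≅ Z^4, C_1 ≅ Z^6, C_2 ≅ Z^4.

∂_1: C_1 → C_0 sends each edge [p,q] (with p < q) to q − p. For instance
  ∂cd = d − c.
As a 4×6 matrix over Z this has rank 3, with invariant factors (1,1,1).

Boundary ∂_2: C_2 → C_1 sends each 2-simplex [p,q,r] to [q,r] − [p,r] + [p,q]. For instance
  ∂acd = cd − ad + ac,
  ∂abc = bc − ac + ab.
This gives a 6×4 integer matrix of rank 3; reducing to Smith normal form yields diagonal entries (1,1,1).

Reading off H_k = ker ∂_k / im ∂_{k+1}:

  H_0: rank C_0 − rank ∂_1 = 4 − 3 = 1, and the invariant factors of ∂_1 are all 1, so H_0 ≅ Z.
  H_1: rank ker ∂_1 − rank ∂_2 = (6 − 3) − 3 = 0, and the invariant factors of ∂_2 are all 1, so H_1 ≅ 0.
  H_2: rank ker ∂_2 − rank ∂_3 = (4 − 3) − 0 = 1, and there is no ∂_3, so H_2 ≅ Z.

H_0 = Z,  H_1 = 0,  H_2 = Z.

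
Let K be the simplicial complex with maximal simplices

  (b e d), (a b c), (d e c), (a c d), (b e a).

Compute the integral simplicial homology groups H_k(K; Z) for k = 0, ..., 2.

H_0 = Z,  H_1 = Z,  H_2 = 0.

Fix the vertex order a < b < c < d < e and write every simplex with vertices in increasing order. Then dim K = 2 and the simplices of K are:

  0-simplices (5): a, b, c, d, e
  1-simplices (10): ab, ac, ad, ae, bc, bd, be, cd, ce, de
  2-simplices (5): abc, abe, acd, bde, cde

so the chain groups are C_0 ≅ Z^5, C_1 ≅ Z^10, C_2 ≅ Z^5.

The boundary map ∂_1: C_1 → C_0 is given by ∂[p,q] = [q] − [p].
The resulting 5×10 matrix has rank 4, and its Smith normal form has invariant factors (1,1,1,1).

The boundary map ∂_2: C_2 → C_1 acts by ∂[p,q,r] = [q,r] − [p,r] + [p,q]. For instance
  ∂abc = bc − ac + ab,
  ∂cde = de − ce + cd.
As a 10×5 matrix over Z this has rank 5, with invariant factors (1,1,1,1,1).

From H_k ≅ ker(∂_k) / im(∂_{k+1}) we obtain:

  H_0: rank C_0 − rank ∂_1 = 5 − 4 = 1, and the invariant factors of ∂_1 are all 1, so H_0 = Z.
  H_1: rank ker ∂_1 − rank ∂_2 = (10 − 4) − 5 = 1, and the invariant factors of ∂_2 are all 1, so H_1 = Z.
  H_2: rank ker ∂_2 − rank ∂_3 = (5 − 5) − 0 = 0, and there is no ∂_3, so H_2 = 0.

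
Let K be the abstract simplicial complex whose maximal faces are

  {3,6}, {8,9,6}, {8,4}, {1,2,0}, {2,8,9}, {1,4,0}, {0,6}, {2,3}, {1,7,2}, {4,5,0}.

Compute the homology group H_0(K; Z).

H_0 = Z.

We work with the vertex ordering 0 < 1 < 2 < 3 < 4 < 5 < 6 < 7 < 8 < 9. The simplices of K, each written with vertices in increasing order, are:

  0-simplices (10): [0], [1], [2], [3], [4], [5], [6], [7], [8], [9]
  1-simplices (18): [0,1], [0,2], [0,4], [0,5], [0,6], [1,2], [1,4], [1,7], [2,3], [2,7], [2,8], [2,9], [3,6], [4,5], [4,8], [6,8], [6,9], [8,9]
  2-simplices (6): [0,1,2], [0,1,4], [0,4,5], [1,2,7], [2,8,9], [6,8,9]

giving chain groups C_0 ≅ Z^10, C_1 ≅ Z^18, C_2 ≅ Z^6.

∂_1: C_1 → C_0 maps an edge to its endpoints' difference, ∂[p,q] = q − p.
The 10×18 boundary matrix has rank 9 and Smith normal form diag(1,1,1,1,1,1,1,1,1).

The boundary map ∂_2: C_2 → C_1 sends each 2-simplex [p,q,r] to [q,r] − [p,r] + [p,q]. For instance
  ∂[2,8,9] = [8,9] − [2,9] + [2,8],
  ∂[0,4,5] = [4,5] − [0,5] + [0,4].
This gives a 18×6 integer matrix of rank 6; reducing to Smith normal form yields diagonal entries (1,1,1,1,1,1).

Now H_k = ker ∂_k / im ∂_{k+1}, so:

  H_0: rank C_0 − rank ∂_1 = 10 − 9 = 1, and the invariant factors of ∂_1 are all 1, so H_0 = Z.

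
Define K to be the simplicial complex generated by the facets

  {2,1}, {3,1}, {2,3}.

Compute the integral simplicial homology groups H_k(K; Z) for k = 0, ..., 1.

H_0 = Z,  H_1 = Z.

We work with the vertex ordering 1 < 2 < 3. The simplices of K, each written with vertices in increasing order, are:

  0-simplices (3): [1], [2], [3]
  1-simplices (3): [1,2], [1,3], [2,3]

so the chain groups are C_0 ≅ Z^3, C_1 ≅ Z^3.

Boundary ∂_1: C_1 → C_0 maps an edge to its endpoints' difference, ∂[p,q] = q − p.
The 3×3 boundary matrix has rank 2 and Smith normal form diag(1,1).

Now H_k = ker ∂_k / im ∂_{k+1}, so:

  H_0: rank C_0 − rank ∂_1 = 3 − 2 = 1, and the invariant factors of ∂_1 are all 1, so H_0 ≅ Z.
  H_1: rank ker ∂_1 − rank ∂_2 = (3 − 2) − 0 = 1, and there is no ∂_2, so H_1 ≅ Z.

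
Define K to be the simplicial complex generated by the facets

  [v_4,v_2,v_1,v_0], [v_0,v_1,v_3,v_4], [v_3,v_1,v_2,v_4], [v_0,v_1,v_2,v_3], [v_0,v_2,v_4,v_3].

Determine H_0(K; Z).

K has 5 vertices, 10 edges, 10 triangles, 5 3-simplices.
rank ∂_0 = 0, rank ∂_1 = 4 ⇒ b_0 = 5 − 0 − 4 = 1; all invariant factors of ∂_1 are 1 so no torsion. So H_0 = Z.

H_0 = Z.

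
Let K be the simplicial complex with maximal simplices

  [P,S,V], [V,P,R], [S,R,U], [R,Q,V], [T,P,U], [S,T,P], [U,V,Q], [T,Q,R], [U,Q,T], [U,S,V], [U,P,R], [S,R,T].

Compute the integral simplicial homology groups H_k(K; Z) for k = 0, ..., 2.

We work with the vertex ordering P < Q < R < S < T < U < V. The simplices of K, each written with vertices in increasing order, are:

  0-simplices (7): P, Q, R, S, T, U, V
  1-simplices (18): PR, PS, PT, PU, PV, QR, QT, QU, QV, RS, RT, RU, RV, ST, SU, SV, TU, UV
  2-simplices (12): PRU, PRV, PST, PSV, PTU, QRT, QRV, QTU, QUV, RST, RSU, SUV

so the chain groups are C_0 ≅ Z^7, C_1 ≅ Z^18, C_2 ≅ Z^12.

Boundary ∂_1: C_1 → C_0 sends each edge [p,q] (with p < q) to q − p.
As a 7×18 matrix over Z this has rank 6, with invariant factors (1,1,1,1,1,1).

The boundary map ∂_2: C_2 → C_1 acts by ∂[p,q,r] = [q,r] − [p,r] + [p,q]. For instance
  ∂QRT = RT − QT + QR,
  ∂QTU = TU − QU + QT.
The 18×12 boundary matrix has rank 12 and Smith normal form diag(1,1,1,1,1,1,1,1,1,1,1,2).

Now H_k = ker ∂_k / im ∂_{k+1}, so:

  H_0: rank C_0 − rank ∂_1 = 7 − 6 = 1, and the invariant factors of ∂_1 are all 1, so H_0 ≅ Z.
  H_1: rank ker ∂_1 − rank ∂_2 = (18 − 6) − 12 = 0, and ∂_2 has invariant factor 2 > 1, so H_1 ≅ Z_2.
  H_2: rank ker ∂_2 − rank ∂_3 = (12 − 12) − 0 = 0, and there is no ∂_3, so H_2 ≅ 0.

H_0 ≅ Z,  H_1 ≅ Z_2,  H_2 = 0.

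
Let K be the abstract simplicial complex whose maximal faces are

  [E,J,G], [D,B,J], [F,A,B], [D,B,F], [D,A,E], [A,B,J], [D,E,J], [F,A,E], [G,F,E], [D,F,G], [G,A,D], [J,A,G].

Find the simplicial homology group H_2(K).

K has 7 vertices, 18 edges, 12 triangles.
rank ∂_2 = 12, rank ∂_3 = 0 ⇒ b_2 = 12 − 12 − 0 = 0. So H_2 ≅ 0.

H_2 ≅ 0.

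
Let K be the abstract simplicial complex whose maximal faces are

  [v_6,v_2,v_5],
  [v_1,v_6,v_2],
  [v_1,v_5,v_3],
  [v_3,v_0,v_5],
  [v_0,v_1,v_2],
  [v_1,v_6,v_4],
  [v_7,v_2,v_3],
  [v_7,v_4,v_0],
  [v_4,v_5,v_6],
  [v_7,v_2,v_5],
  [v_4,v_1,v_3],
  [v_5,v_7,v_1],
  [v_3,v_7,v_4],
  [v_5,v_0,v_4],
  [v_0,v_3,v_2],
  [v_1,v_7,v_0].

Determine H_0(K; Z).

Fix the vertex order v_0 < v_1 < v_2 < v_3 < v_4 < v_5 < v_6 < v_7 and write every simplex with vertices in increasing order. Then dim K = 2 and the simplices of K are:

  0-simplices (8): [v_0], [v_1], [v_2], [v_3], [v_4], [v_5], [v_6], [v_7]
  1-simplices (24): (24 of them)
  2-simplices (16): (16 of them)

Hence C_0 ≅ Z^8, C_1 ≅ Z^24, C_2 ≅ Z^16.

Boundary ∂_1: C_1 → C_0 is given by ∂[p,q] = [q] − [p].
This gives a 8×24 integer matrix of rank 7; reducing to Smith normal form yields diagonal entries (1,1,1,1,1,1,1).

∂_2: C_2 → C_1 maps a triangle to the signed sum of its edges. For instance
  ∂[v_4,v_5,v_6] = [v_5,v_6] − [v_4,v_6] + [v_4,v_5],
  ∂[v_0,v_2,v_3] = [v_2,v_3] − [v_0,v_3] + [v_0,v_2].
The 24×16 boundary matrix has rank 15 and Smith normal form diag(1,1,1,1,1,1,1,1,1,1,1,1,1,1,1).

Reading off H_k = ker ∂_k / im ∂_{k+1}:

  H_0: rank C_0 − rank ∂_1 = 8 − 7 = 1, and the invariant factors of ∂_1 are all 1, so H_0 = Z.

H_0 ≅ Z.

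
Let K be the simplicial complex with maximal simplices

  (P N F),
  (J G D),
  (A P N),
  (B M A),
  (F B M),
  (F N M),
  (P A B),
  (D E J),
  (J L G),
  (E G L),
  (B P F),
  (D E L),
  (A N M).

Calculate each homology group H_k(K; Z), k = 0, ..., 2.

H_0 ≅ Z^2,  H_1 ≅ Z,  H_2 ≅ Z.

We work with the vertex ordering A < B < D < E < F < G < J < L < M < N < P. The simplices of K, each written with vertices in increasing order, are:

  0-simplices (11): A, B, D, E, F, G, J, L, M, N, P
  1-simplices (22): AB, AM, AN, AP, BF, BM, BP, DE, DG, DJ, DL, EG, EJ, EL, FM, FN, FP, GJ, GL, JL, MN, NP
  2-simplices (13): ABM, ABP, AMN, ANP, BFM, BFP, DEJ, DEL, DGJ, EGL, FMN, FNP, GJL

Hence C_0 ≅ Z^11, C_1 ≅ Z^22, C_2 ≅ Z^13.

The boundary map ∂_1: C_1 → C_0 is given by ∂[p,q] = [q] − [p].
The 11×22 boundary matrix has rank 9 and Smith normal form diag(1,1,1,1,1,1,1,1,1).

The boundary map ∂_2: C_2 → C_1 sends each 2-simplex [p,q,r] to [q,r] − [p,r] + [p,q]. For instance
  ∂BFP = FP − BP + BF,
  ∂FNP = NP − FP + FN.
This gives a 22×13 integer matrix of rank 12; reducing to Smith normal form yields diagonal entries (1,1,1,1,1,1,1,1,1,1,1,1).

Computing H_k = (kernel of ∂_k) / (image of ∂_{k+1}):

  H_0: rank C_0 − rank ∂_1 = 11 − 9 = 2, and the invariant factors of ∂_1 are all 1, so H_0 ≅ Z^2.
  H_1: rank ker ∂_1 − rank ∂_2 = (22 − 9) − 12 = 1, and the invariant factors of ∂_2 are all 1, so H_1 ≅ Z.
  H_2: rank ker ∂_2 − rank ∂_3 = (13 − 12) − 0 = 1, and there is no ∂_3, so H_2 ≅ Z.

As a check, the Euler characteristic is 11 − 22 + 13 = 2, which agrees with 2 − 1 + 1 = 2.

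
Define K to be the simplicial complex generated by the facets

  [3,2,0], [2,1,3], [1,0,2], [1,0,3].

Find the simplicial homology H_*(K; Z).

Fix the vertex order 0 < 1 < 2 < 3 and write every simplex with vertices in increasing order. Then dim K = 2 and the simplices of K are:

  0-simplices (4): [0], [1], [2], [3]
  1-simplices (6): [0,1], [0,2], [0,3], [1,2], [1,3], [2,3]
  2-simplices (4): [0,1,2], [0,1,3], [0,2,3], [1,2,3]

so the chain groups are C_0 ≅ Z^4, C_1 ≅ Z^6, C_2 ≅ Z^4.

Boundary ∂_1: C_1 → C_0 maps an edge to its endpoints' difference, ∂[p,q] = q − p.
This gives a 4×6 integer matrix of rank 3; reducing to Smith normal form yields diagonal entries (1,1,1).

Boundary ∂_2: C_2 → C_1 maps a triangle to the signed sum of its edges. For instance
  ∂[1,2,3] = [2,3] − [1,3] + [1,2],
  ∂[0,1,2] = [1,2] − [0,2] + [0,1].
This gives a 6×4 integer matrix of rank 3; reducing to Smith normal form yields diagonal entries (1,1,1).

Now H_k = ker ∂_k / im ∂_{k+1}, so:

  H_0: rank C_0 − rank ∂_1 = 4 − 3 = 1, and the invariant factors of ∂_1 are all 1, so H_0 = Z.
  H_1: rank ker ∂_1 − rank ∂_2 = (6 − 3) − 3 = 0, and the invariant factors of ∂_2 are all 1, so H_1 = 0.
  H_2: rank ker ∂_2 − rank ∂_3 = (4 − 3) − 0 = 1, and there is no ∂_3, so H_2 = Z.

H_0 ≅ Z,  H_1 = 0,  H_2 ≅ Z.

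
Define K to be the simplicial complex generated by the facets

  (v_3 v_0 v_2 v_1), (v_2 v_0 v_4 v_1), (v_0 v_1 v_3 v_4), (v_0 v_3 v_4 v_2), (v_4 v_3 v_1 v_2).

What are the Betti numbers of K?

Fix the vertex order v_0 < v_1 < v_2 < v_3 < v_4 and write every simplex with vertices in increasing order. Then dim K = 3 and the simplices of K are:

  0-simplices (5): [v_0], [v_1], [v_2], [v_3], [v_4]
  1-simplices (10): [v_0,v_1], [v_0,v_2], [v_0,v_3], [v_0,v_4], [v_1,v_2], [v_1,v_3], [v_1,v_4], [v_2,v_3], [v_2,v_4], [v_3,v_4]
  2-simplices (10): [v_0,v_1,v_2], [v_0,v_1,v_3], [v_0,v_1,v_4], [v_0,v_2,v_3], [v_0,v_2,v_4], [v_0,v_3,v_4], [v_1,v_2,v_3], [v_1,v_2,v_4], [v_1,v_3,v_4], [v_2,v_3,v_4]
  3-simplices (5): [v_0,v_1,v_2,v_3], [v_0,v_1,v_2,v_4], [v_0,v_1,v_3,v_4], [v_0,v_2,v_3,v_4], [v_1,v_2,v_3,v_4]

so the chain groups are C_0 ≅ Z^5, C_1 ≅ Z^10, C_2 ≅ Z^10, C_3 ≅ Z^5.

∂_1: C_1 → C_0 sends each edge [p,q] (with p < q) to q − p. For instance
  ∂[v_1,v_4] = [v_4] − [v_1].
This gives a 5×10 integer matrix of rank 4; reducing to Smith normal form yields diagonal entries (1,1,1,1).

∂_2: C_2 → C_1 sends each 2-simplex [p,q,r] to [q,r] − [p,r] + [p,q]. For instance
  ∂[v_0,v_1,v_2] = [v_1,v_2] − [v_0,v_2] + [v_0,v_1],
  ∂[v_0,v_1,v_3] = [v_1,v_3] − [v_0,v_3] + [v_0,v_1].
The resulting 10×10 matrix has rank 6, and its Smith normal form has invariant factors (1,1,1,1,1,1).

Boundary ∂_3: C_3 → C_2 sends each 3-simplex σ to the alternating sum Σ_i (−1)^i (σ with its i-th vertex removed). For instance
  ∂[v_1,v_2,v_3,v_4] = [v_2,v_3,v_4] − [v_1,v_3,v_4] + [v_1,v_2,v_4] − [v_1,v_2,v_3],
  ∂[v_0,v_2,v_3,v_4] = [v_2,v_3,v_4] − [v_0,v_3,v_4] + [v_0,v_2,v_4] − [v_0,v_2,v_3].
The resulting 10×5 matrix has rank 4, and its Smith normal form has invariant factors (1,1,1,1).

Computing H_k = (kernel of ∂_k) / (image of ∂_{k+1}):

  H_0: rank C_0 − rank ∂_1 = 5 − 4 = 1, and the invariant factors of ∂_1 are all 1, so H_0 ≅ Z.
  H_1: rank ker ∂_1 − rank ∂_2 = (10 − 4) − 6 = 0, and the invariant factors of ∂_2 are all 1, so H_1 ≅ 0.
  H_2: rank ker ∂_2 − rank ∂_3 = (10 − 6) − 4 = 0, and the invariant factors of ∂_3 are all 1, so H_2 ≅ 0.
  H_3: rank ker ∂_3 − rank ∂_4 = (5 − 4) − 0 = 1, and there is no ∂_4, so H_3 ≅ Z.

Hence the Betti numbers are b_0 = 1, b_1 = 0, b_2 = 0, b_3 = 1.

b_0 = 1, b_1 = 0, b_2 = 0, b_3 = 1.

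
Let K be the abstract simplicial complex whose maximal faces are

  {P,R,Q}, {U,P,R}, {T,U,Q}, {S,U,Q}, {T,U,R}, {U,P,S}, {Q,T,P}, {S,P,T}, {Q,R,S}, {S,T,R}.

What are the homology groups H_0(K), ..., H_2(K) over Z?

H_0 = Z,  H_1 = Z/2,  H_2 = 0.

K has 6 vertices, 15 edges, 10 triangles.
rank ∂_0 = 0, rank ∂_1 = 5 ⇒ b_0 = 6 − 0 − 5 = 1; all invariant factors of ∂_1 are 1 so no torsion. So H_0 = Z.
rank ∂_1 = 5, rank ∂_2 = 10 ⇒ b_1 = 15 − 5 − 10 = 0; ∂_2 has invariant factor(s) [2] giving torsion. So H_1 = Z/2.
rank ∂_2 = 10, rank ∂_3 = 0 ⇒ b_2 = 10 − 10 − 0 = 0. So H_2 = 0.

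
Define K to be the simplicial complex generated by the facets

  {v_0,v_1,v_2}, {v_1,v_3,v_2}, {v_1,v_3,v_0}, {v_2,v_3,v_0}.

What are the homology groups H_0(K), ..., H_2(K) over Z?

H_0 ≅ Z,  H_1 = 0,  H_2 ≅ Z.

Order the vertices as v_0 < v_1 < v_2 < v_3. Listing each simplex with vertices in this order, K has dimension 2 with simplices:

  0-simplices (4): [v_0], [v_1], [v_2], [v_3]
  1-simplices (6): [v_0,v_1], [v_0,v_2], [v_0,v_3], [v_1,v_2], [v_1,v_3], [v_2,v_3]
  2-simplices (4): [v_0,v_1,v_2], [v_0,v_1,v_3], [v_0,v_2,v_3], [v_1,v_2,v_3]

Hence C_0 ≅ Z^4, C_1 ≅ Z^6, C_2 ≅ Z^4.

Boundary ∂_1: C_1 → C_0 maps an edge to its endpoints' difference, ∂[p,q] = q − p.
The resulting 4×6 matrix has rank 3, and its Smith normal form has invariant factors (1,1,1).

∂_2: C_2 → C_1 acts by ∂[p,q,r] = [q,r] − [p,r] + [p,q]. For instance
  ∂[v_0,v_1,v_3] = [v_1,v_3] − [v_0,v_3] + [v_0,v_1],
  ∂[v_0,v_2,v_3] = [v_2,v_3] − [v_0,v_3] + [v_0,v_2].
This gives a 6×4 integer matrix of rank 3; reducing to Smith normal form yields diagonal entries (1,1,1).

Computing H_k = (kernel of ∂_k) / (image of ∂_{k+1}):

  H_0: rank C_0 − rank ∂_1 = 4 − 3 = 1, and the invariant factors of ∂_1 are all 1, so H_0 = Z.
  H_1: rank ker ∂_1 − rank ∂_2 = (6 − 3) − 3 = 0, and the invariant factors of ∂_2 are all 1, so H_1 = 0.
  H_2: rank ker ∂_2 − rank ∂_3 = (4 − 3) − 0 = 1, and there is no ∂_3, so H_2 = Z.

As a check, the Euler characteristic is 4 − 6 + 4 = 2, which agrees with 1 − 0 + 1 = 2.
(K is a triangulation of the 2-sphere S^2.)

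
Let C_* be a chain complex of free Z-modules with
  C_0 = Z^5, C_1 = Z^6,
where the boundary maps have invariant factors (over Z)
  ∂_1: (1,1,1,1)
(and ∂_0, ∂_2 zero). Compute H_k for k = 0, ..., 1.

H_0 = Z,  H_1 = Z^2.

H_0: b_0 = 5 − 0 − 4 = 1; torsion from ∂_1 factors > 1: none. So H_0 = Z.
H_1: b_1 = 6 − 4 − 0 = 2; torsion from ∂_2 factors > 1: none. So H_1 = Z^2.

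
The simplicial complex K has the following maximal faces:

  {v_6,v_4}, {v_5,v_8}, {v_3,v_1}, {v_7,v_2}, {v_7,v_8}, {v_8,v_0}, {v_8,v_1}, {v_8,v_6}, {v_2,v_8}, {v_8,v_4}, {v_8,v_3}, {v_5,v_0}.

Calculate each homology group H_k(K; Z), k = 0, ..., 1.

Order the vertices as v_0 < v_1 < v_2 < v_3 < v_4 < v_5 < v_6 < v_7 < v_8. Listing each simplex with vertices in this order, K has dimension 1 with simplices:

  0-simplices (9): [v_0], [v_1], [v_2], [v_3], [v_4], [v_5], [v_6], [v_7], [v_8]
  1-simplices (12): [v_0,v_5], [v_0,v_8], [v_1,v_3], [v_1,v_8], [v_2,v_7], [v_2,v_8], [v_3,v_8], [v_4,v_6], [v_4,v_8], [v_5,v_8], [v_6,v_8], [v_7,v_8]

giving chain groups C_0 ≅ Z^9, C_1 ≅ Z^12.

The boundary map ∂_1: C_1 → C_0 sends each edge [p,q] (with p < q) to q − p. For instance
  ∂[v_1,v_3] = [v_3] − [v_1].
This gives a 9×12 integer matrix of rank 8; reducing to Smith normal form yields diagonal entries (1,1,1,1,1,1,1,1).

Now H_k = ker ∂_k / im ∂_{k+1}, so:

  H_0: rank C_0 − rank ∂_1 = 9 − 8 = 1, and the invariant factors of ∂_1 are all 1, so H_0 = Z.
  H_1: rank ker ∂_1 − rank ∂_2 = (12 − 8) − 0 = 4, and there is no ∂_2, so H_1 = Z^4.

H_0 ≅ Z,  H_1 ≅ Z^4.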